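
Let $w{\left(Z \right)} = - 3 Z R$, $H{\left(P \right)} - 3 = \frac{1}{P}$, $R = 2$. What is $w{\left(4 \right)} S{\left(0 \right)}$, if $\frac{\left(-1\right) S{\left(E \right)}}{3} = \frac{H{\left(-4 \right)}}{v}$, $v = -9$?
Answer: $-22$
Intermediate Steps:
$H{\left(P \right)} = 3 + \frac{1}{P}$
$S{\left(E \right)} = \frac{11}{12}$ ($S{\left(E \right)} = - 3 \frac{3 + \frac{1}{-4}}{-9} = - 3 \left(3 - \frac{1}{4}\right) \left(- \frac{1}{9}\right) = - 3 \cdot \frac{11}{4} \left(- \frac{1}{9}\right) = \left(-3\right) \left(- \frac{11}{36}\right) = \frac{11}{12}$)
$w{\left(Z \right)} = - 6 Z$ ($w{\left(Z \right)} = - 3 Z 2 = - 6 Z$)
$w{\left(4 \right)} S{\left(0 \right)} = \left(-6\right) 4 \cdot \frac{11}{12} = \left(-24\right) \frac{11}{12} = -22$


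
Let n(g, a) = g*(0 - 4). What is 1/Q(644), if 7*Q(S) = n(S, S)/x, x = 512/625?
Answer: -32/14375 ≈ -0.0022261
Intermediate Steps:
x = 512/625 (x = 512*(1/625) = 512/625 ≈ 0.81920)
n(g, a) = -4*g (n(g, a) = g*(-4) = -4*g)
Q(S) = -625*S/896 (Q(S) = ((-4*S)/(512/625))/7 = (-4*S*(625/512))/7 = (-625*S/128)/7 = -625*S/896)
1/Q(644) = 1/(-625/896*644) = 1/(-14375/32) = -32/14375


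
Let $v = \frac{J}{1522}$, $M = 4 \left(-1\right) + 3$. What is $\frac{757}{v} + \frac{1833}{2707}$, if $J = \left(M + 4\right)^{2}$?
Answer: $\frac{3118897375}{24363} \approx 1.2802 \cdot 10^{5}$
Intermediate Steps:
$M = -1$ ($M = -4 + 3 = -1$)
$J = 9$ ($J = \left(-1 + 4\right)^{2} = 3^{2} = 9$)
$v = \frac{9}{1522} \approx 0.0059133$
$\frac{757}{v} + \frac{1833}{2707} = \frac{757}{\frac{9}{1522}} + \frac{1833}{2707} = 757 \cdot \frac{1522}{9} + 1833 \cdot \frac{1}{2707} = \frac{1152154}{9} + \frac{1833}{2707} = \frac{3118897375}{24363}$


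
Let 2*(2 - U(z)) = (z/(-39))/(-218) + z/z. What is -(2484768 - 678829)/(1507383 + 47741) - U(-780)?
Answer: -458885745/169508516 ≈ -2.7072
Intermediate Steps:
U(z) = 3/2 - z/17004 (U(z) = 2 - ((z/(-39))/(-218) + z/z)/2 = 2 - ((z*(-1/39))*(-1/218) + 1)/2 = 2 - (-z/39*(-1/218) + 1)/2 = 2 - (z/8502 + 1)/2 = 2 - (1 + z/8502)/2 = 2 + (-1/2 - z/17004) = 3/2 - z/17004)
-(2484768 - 678829)/(1507383 + 47741) - U(-780) = -(2484768 - 678829)/(1507383 + 47741) - (3/2 - 1/17004*(-780)) = -1805939/1555124 - (3/2 + 5/109) = -1805939/1555124 - 1*337/218 = -1*1805939/1555124 - 337/218 = -1805939/1555124 - 337/218 = -458885745/169508516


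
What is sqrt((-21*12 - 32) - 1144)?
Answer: 2*I*sqrt(357) ≈ 37.789*I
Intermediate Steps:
sqrt((-21*12 - 32) - 1144) = sqrt((-252 - 32) - 1144) = sqrt(-284 - 1144) = sqrt(-1428) = 2*I*sqrt(357)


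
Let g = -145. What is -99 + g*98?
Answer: -14309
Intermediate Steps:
-99 + g*98 = -99 - 145*98 = -99 - 14210 = -14309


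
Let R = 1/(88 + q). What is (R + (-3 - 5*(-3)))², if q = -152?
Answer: 588289/4096 ≈ 143.63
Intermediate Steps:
R = -1/64 (R = 1/(88 - 152) = 1/(-64) = -1/64 ≈ -0.015625)
(R + (-3 - 5*(-3)))² = (-1/64 + (-3 - 5*(-3)))² = (-1/64 + (-3 + 15))² = (-1/64 + 12)² = (767/64)² = 588289/4096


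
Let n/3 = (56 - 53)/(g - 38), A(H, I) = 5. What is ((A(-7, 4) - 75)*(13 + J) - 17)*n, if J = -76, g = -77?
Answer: -1719/5 ≈ -343.80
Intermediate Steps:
n = -9/115 (n = 3*((56 - 53)/(-77 - 38)) = 3*(3/(-115)) = 3*(3*(-1/115)) = 3*(-3/115) = -9/115 ≈ -0.078261)
((A(-7, 4) - 75)*(13 + J) - 17)*n = ((5 - 75)*(13 - 76) - 17)*(-9/115) = (-70*(-63) - 17)*(-9/115) = (4410 - 17)*(-9/115) = 4393*(-9/115) = -1719/5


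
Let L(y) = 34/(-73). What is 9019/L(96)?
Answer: -658387/34 ≈ -19364.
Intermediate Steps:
L(y) = -34/73 (L(y) = 34*(-1/73) = -34/73)
9019/L(96) = 9019/(-34/73) = 9019*(-73/34) = -658387/34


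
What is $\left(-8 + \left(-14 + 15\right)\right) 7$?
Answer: $-49$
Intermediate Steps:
$\left(-8 + \left(-14 + 15\right)\right) 7 = \left(-8 + 1\right) 7 = \left(-7\right) 7 = -49$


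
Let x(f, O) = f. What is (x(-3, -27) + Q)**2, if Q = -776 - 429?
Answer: 1459264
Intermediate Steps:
Q = -1205
(x(-3, -27) + Q)**2 = (-3 - 1205)**2 = (-1208)**2 = 1459264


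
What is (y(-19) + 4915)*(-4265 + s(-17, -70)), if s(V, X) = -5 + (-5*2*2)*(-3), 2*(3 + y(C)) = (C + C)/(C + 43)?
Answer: -248114245/12 ≈ -2.0676e+7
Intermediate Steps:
y(C) = -3 + C/(43 + C) (y(C) = -3 + ((C + C)/(C + 43))/2 = -3 + ((2*C)/(43 + C))/2 = -3 + (2*C/(43 + C))/2 = -3 + C/(43 + C))
s(V, X) = 55 (s(V, X) = -5 - 10*2*(-3) = -5 - 20*(-3) = -5 + 60 = 55)
(y(-19) + 4915)*(-4265 + s(-17, -70)) = ((-129 - 2*(-19))/(43 - 19) + 4915)*(-4265 + 55) = ((-129 + 38)/24 + 4915)*(-4210) = ((1/24)*(-91) + 4915)*(-4210) = (-91/24 + 4915)*(-4210) = (117869/24)*(-4210) = -248114245/12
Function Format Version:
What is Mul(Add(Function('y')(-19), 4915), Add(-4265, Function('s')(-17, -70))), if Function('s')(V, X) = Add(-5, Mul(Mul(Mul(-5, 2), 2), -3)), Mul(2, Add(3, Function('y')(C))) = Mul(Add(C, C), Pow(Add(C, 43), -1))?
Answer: Rational(-248114245, 12) ≈ -2.0676e+7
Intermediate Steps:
Function('y')(C) = Add(-3, Mul(C, Pow(Add(43, C), -1))) (Function('y')(C) = Add(-3, Mul(Rational(1, 2), Mul(Add(C, C), Pow(Add(C, 43), -1)))) = Add(-3, Mul(Rational(1, 2), Mul(Mul(2, C), Pow(Add(43, C), -1)))) = Add(-3, Mul(Rational(1, 2), Mul(2, C, Pow(Add(43, C), -1)))) = Add(-3, Mul(C, Pow(Add(43, C), -1))))
Function('s')(V, X) = 55 (Function('s')(V, X) = Add(-5, Mul(Mul(-10, 2), -3)) = Add(-5, Mul(-20, -3)) = Add(-5, 60) = 55)
Mul(Add(Function('y')(-19), 4915), Add(-4265, Function('s')(-17, -70))) = Mul(Add(Mul(Pow(Add(43, -19), -1), Add(-129, Mul(-2, -19))), 4915), Add(-4265, 55)) = Mul(Add(Mul(Pow(24, -1), Add(-129, 38)), 4915), -4210) = Mul(Add(Mul(Rational(1, 24), -91), 4915), -4210) = Mul(Add(Rational(-91, 24), 4915), -4210) = Mul(Rational(117869, 24), -4210) = Rational(-248114245, 12)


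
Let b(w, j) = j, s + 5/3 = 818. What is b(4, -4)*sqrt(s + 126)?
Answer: -4*sqrt(8481)/3 ≈ -122.79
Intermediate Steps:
s = 2449/3 (s = -5/3 + 818 = 2449/3 ≈ 816.33)
b(4, -4)*sqrt(s + 126) = -4*sqrt(2449/3 + 126) = -4*sqrt(8481)/3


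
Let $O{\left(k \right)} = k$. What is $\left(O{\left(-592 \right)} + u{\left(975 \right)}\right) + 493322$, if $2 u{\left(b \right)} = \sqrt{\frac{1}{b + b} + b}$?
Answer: $492730 + \frac{\sqrt{148297578}}{780} \approx 4.9275 \cdot 10^{5}$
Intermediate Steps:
$u{\left(b \right)} = \frac{\sqrt{b + \frac{1}{2 b}}}{2}$ ($u{\left(b \right)} = \frac{\sqrt{\frac{1}{b + b} + b}}{2} = \frac{\sqrt{\frac{1}{2 b} + b}}{2} = \frac{\sqrt{b + \frac{1}{2 b}}}{2}$)
$\left(O{\left(-592 \right)} + u{\left(975 \right)}\right) + 493322 = \left(-592 + \frac{\sqrt{\frac{2}{975} + 4 \cdot 975}}{4}\right) + 493322 = \left(-592 + \frac{\sqrt{2 \cdot \frac{1}{975} + 3900}}{4}\right) + 493322 = \left(-592 + \frac{\sqrt{\frac{2}{975} + 3900}}{4}\right) + 493322 = \left(-592 + \frac{\sqrt{\frac{3802502}{975}}}{4}\right) + 493322 = \left(-592 + \frac{\frac{1}{195} \sqrt{148297578}}{4}\right) + 493322 = \left(-592 + \frac{\sqrt{148297578}}{780}\right) + 493322 = 492730 + \frac{\sqrt{148297578}}{780}$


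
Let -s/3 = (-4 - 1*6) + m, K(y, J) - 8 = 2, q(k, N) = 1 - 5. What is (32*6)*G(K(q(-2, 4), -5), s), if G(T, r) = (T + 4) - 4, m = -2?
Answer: 1920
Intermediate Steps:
q(k, N) = -4
K(y, J) = 10 (K(y, J) = 8 + 2 = 10)
s = 36 (s = -3*((-4 - 1*6) - 2) = -3*((-4 - 6) - 2) = -3*(-10 - 2) = -3*(-12) = 36)
G(T, r) = T (G(T, r) = (4 + T) - 4 = T)
(32*6)*G(K(q(-2, 4), -5), s) = (32*6)*10 = 192*10 = 1920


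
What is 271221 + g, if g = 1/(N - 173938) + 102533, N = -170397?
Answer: 128696583589/344335 ≈ 3.7375e+5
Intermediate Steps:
g = 35305700554/344335 (g = 1/(-170397 - 173938) + 102533 = 1/(-344335) + 102533 = -1/344335 + 102533 = 35305700554/344335 ≈ 1.0253e+5)
271221 + g = 271221 + 35305700554/344335 = 128696583589/344335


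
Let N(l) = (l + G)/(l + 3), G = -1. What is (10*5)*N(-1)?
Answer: -50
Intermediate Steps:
N(l) = (-1 + l)/(3 + l) (N(l) = (l - 1)/(l + 3) = (-1 + l)/(3 + l))
(10*5)*N(-1) = (10*5)*((-1 - 1)/(3 - 1)) = 50*(-2/2) = 50*((½)*(-2)) = 50*(-1) = -50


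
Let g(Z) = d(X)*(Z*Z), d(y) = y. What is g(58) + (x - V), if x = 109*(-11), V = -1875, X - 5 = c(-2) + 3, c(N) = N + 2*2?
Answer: 34316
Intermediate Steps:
c(N) = 4 + N (c(N) = N + 4 = 4 + N)
X = 10 (X = 5 + ((4 - 2) + 3) = 5 + (2 + 3) = 5 + 5 = 10)
x = -1199
g(Z) = 10*Z² (g(Z) = 10*(Z*Z) = 10*Z²)
g(58) + (x - V) = 10*58² + (-1199 - 1*(-1875)) = 10*3364 + (-1199 + 1875) = 33640 + 676 = 34316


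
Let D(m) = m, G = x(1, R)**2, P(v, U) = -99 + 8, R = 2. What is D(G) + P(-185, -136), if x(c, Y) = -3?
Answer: -82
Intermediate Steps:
P(v, U) = -91
G = 9 (G = (-3)**2 = 9)
D(G) + P(-185, -136) = 9 - 91 = -82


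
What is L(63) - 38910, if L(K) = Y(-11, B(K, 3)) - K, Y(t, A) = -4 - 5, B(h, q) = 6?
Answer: -38982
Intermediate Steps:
Y(t, A) = -9
L(K) = -9 - K
L(63) - 38910 = (-9 - 1*63) - 38910 = (-9 - 63) - 38910 = -72 - 38910 = -38982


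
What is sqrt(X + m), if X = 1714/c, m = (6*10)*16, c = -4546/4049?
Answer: I*sqrt(2927426249)/2273 ≈ 23.804*I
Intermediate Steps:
c = -4546/4049 (c = -4546*1/4049 = -4546/4049 ≈ -1.1227)
m = 960 (m = 60*16 = 960)
X = -3469993/2273 (X = 1714/(-4546/4049) = 1714*(-4049/4546) = -3469993/2273 ≈ -1526.6)
sqrt(X + m) = sqrt(-3469993/2273 + 960) = sqrt(-1287913/2273) = I*sqrt(2927426249)/2273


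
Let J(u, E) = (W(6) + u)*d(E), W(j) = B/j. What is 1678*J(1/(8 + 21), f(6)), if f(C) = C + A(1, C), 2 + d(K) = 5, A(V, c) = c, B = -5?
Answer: -116621/29 ≈ -4021.4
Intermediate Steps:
d(K) = 3 (d(K) = -2 + 5 = 3)
W(j) = -5/j
f(C) = 2*C (f(C) = C + C = 2*C)
J(u, E) = -5/2 + 3*u (J(u, E) = (-5/6 + u)*3 = (-5*⅙ + u)*3 = (-⅚ + u)*3 = -5/2 + 3*u)
1678*J(1/(8 + 21), f(6)) = 1678*(-5/2 + 3/(8 + 21)) = 1678*(-5/2 + 3/29) = 1678*(-139/58) = -116621/29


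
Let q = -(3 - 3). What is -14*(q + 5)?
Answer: -70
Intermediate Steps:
q = 0 (q = -1*0 = 0)
-14*(q + 5) = -14*(0 + 5) = -14*5 = -70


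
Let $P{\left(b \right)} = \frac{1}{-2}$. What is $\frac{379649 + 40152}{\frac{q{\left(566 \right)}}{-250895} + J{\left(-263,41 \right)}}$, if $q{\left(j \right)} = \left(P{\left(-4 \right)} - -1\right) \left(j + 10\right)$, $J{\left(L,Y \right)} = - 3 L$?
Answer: $\frac{105325971895}{197955867} \approx 532.07$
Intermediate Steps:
$P{\left(b \right)} = - \frac{1}{2}$
$q{\left(j \right)} = 5 + \frac{j}{2}$ ($q{\left(j \right)} = \left(- \frac{1}{2} - -1\right) \left(j + 10\right) = \left(- \frac{1}{2} + 1\right) \left(10 + j\right) = \frac{10 + j}{2} = 5 + \frac{j}{2}$)
$\frac{379649 + 40152}{\frac{q{\left(566 \right)}}{-250895} + J{\left(-263,41 \right)}} = \frac{379649 + 40152}{\frac{5 + \frac{1}{2} \cdot 566}{-250895} - -789} = \frac{419801}{\left(5 + 283\right) \left(- \frac{1}{250895}\right) + 789} = \frac{419801}{288 \left(- \frac{1}{250895}\right) + 789} = \frac{419801}{- \frac{288}{250895} + 789} = \frac{419801}{\frac{197955867}{250895}} = 419801 \cdot \frac{250895}{197955867} = \frac{105325971895}{197955867}$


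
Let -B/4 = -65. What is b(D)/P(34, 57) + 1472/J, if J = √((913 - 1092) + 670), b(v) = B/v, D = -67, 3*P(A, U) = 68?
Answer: -195/1139 + 1472*√491/491 ≈ 66.259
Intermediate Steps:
B = 260 (B = -4*(-65) = 260)
P(A, U) = 68/3 (P(A, U) = (⅓)*68 = 68/3)
b(v) = 260/v
J = √491 (J = √(-179 + 670) = √491 ≈ 22.159)
b(D)/P(34, 57) + 1472/J = (260/(-67))/(68/3) + 1472/(√491) = (260*(-1/67))*(3/68) + 1472*(√491/491) = -260/67*3/68 + 1472*√491/491 = -195/1139 + 1472*√491/491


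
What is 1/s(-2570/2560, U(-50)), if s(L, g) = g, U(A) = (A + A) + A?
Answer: -1/150 ≈ -0.0066667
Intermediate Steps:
U(A) = 3*A (U(A) = 2*A + A = 3*A)
1/s(-2570/2560, U(-50)) = 1/(3*(-50)) = 1/(-150) = -1/150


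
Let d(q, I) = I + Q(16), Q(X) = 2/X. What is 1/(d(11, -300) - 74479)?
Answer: -8/598231 ≈ -1.3373e-5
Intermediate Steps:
d(q, I) = ⅛ + I (d(q, I) = I + 2/16 = I + 2*(1/16) = I + ⅛ = ⅛ + I)
1/(d(11, -300) - 74479) = 1/((⅛ - 300) - 74479) = 1/(-2399/8 - 74479) = 1/(-598231/8) = -8/598231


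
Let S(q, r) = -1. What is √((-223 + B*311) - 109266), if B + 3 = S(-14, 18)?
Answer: I*√110733 ≈ 332.77*I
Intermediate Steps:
B = -4 (B = -3 - 1 = -4)
√((-223 + B*311) - 109266) = √((-223 - 4*311) - 109266) = √((-223 - 1244) - 109266) = √(-1467 - 109266) = √(-110733) = I*√110733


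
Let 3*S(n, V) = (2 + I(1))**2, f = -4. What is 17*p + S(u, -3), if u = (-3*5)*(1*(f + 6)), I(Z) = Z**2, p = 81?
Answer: 1380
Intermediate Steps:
u = -30 (u = (-3*5)*(1*(-4 + 6)) = -15*2 = -30)
S(n, V) = 3 (S(n, V) = (2 + 1**2)**2/3 = (2 + 1)**2/3 = (1/3)*3**2 = (1/3)*9 = 3)
17*p + S(u, -3) = 17*81 + 3 = 1377 + 3 = 1380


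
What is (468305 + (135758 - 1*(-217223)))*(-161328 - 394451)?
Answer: -456453511794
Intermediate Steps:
(468305 + (135758 - 1*(-217223)))*(-161328 - 394451) = (468305 + (135758 + 217223))*(-555779) = (468305 + 352981)*(-555779) = 821286*(-555779) = -456453511794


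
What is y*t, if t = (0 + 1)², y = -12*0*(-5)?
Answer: 0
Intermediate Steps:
y = 0 (y = 0*(-5) = 0)
t = 1 (t = 1² = 1)
y*t = 0*1 = 0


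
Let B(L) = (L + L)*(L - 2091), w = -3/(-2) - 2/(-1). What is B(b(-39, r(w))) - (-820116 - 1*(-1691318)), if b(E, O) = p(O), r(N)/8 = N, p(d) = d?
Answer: -986730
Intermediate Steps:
w = 7/2 (w = -3*(-1/2) - 2*(-1) = 3/2 + 2 = 7/2 ≈ 3.5000)
r(N) = 8*N
b(E, O) = O
B(L) = 2*L*(-2091 + L) (B(L) = (2*L)*(-2091 + L) = 2*L*(-2091 + L))
B(b(-39, r(w))) - (-820116 - 1*(-1691318)) = 2*(8*(7/2))*(-2091 + 8*(7/2)) - (-820116 - 1*(-1691318)) = 2*28*(-2091 + 28) - (-820116 + 1691318) = 2*28*(-2063) - 1*871202 = -115528 - 871202 = -986730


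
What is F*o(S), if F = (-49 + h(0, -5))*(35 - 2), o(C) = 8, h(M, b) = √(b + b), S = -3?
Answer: -12936 + 264*I*√10 ≈ -12936.0 + 834.84*I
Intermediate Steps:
h(M, b) = √2*√b (h(M, b) = √(2*b) = √2*√b)
F = -1617 + 33*I*√10 (F = (-49 + √2*√(-5))*(35 - 2) = (-49 + √2*(I*√5))*33 = (-49 + I*√10)*33 = -1617 + 33*I*√10 ≈ -1617.0 + 104.36*I)
F*o(S) = (-1617 + 33*I*√10)*8 = -12936 + 264*I*√10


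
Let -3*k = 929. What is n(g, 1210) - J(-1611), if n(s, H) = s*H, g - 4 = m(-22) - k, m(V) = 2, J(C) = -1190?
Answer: 1149440/3 ≈ 3.8315e+5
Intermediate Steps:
k = -929/3 (k = -⅓*929 = -929/3 ≈ -309.67)
g = 947/3 (g = 4 + (2 - 1*(-929/3)) = 4 + (2 + 929/3) = 4 + 935/3 = 947/3 ≈ 315.67)
n(s, H) = H*s
n(g, 1210) - J(-1611) = 1210*(947/3) - 1*(-1190) = 1145870/3 + 1190 = 1149440/3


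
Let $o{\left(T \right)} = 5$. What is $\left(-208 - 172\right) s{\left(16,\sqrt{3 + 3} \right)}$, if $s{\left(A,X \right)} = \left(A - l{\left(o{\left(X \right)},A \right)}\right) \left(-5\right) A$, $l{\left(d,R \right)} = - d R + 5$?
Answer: $2766400$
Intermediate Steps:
$l{\left(d,R \right)} = 5 - R d$ ($l{\left(d,R \right)} = - R d + 5 = 5 - R d$)
$s{\left(A,X \right)} = A \left(25 - 30 A\right)$ ($s{\left(A,X \right)} = \left(A - \left(5 - A 5\right)\right) \left(-5\right) A = \left(A - \left(5 - 5 A\right)\right) \left(-5\right) A = \left(A + \left(-5 + 5 A\right)\right) \left(-5\right) A = \left(-5 + 6 A\right) \left(-5\right) A = \left(25 - 30 A\right) A = A \left(25 - 30 A\right)$)
$\left(-208 - 172\right) s{\left(16,\sqrt{3 + 3} \right)} = \left(-208 - 172\right) 5 \cdot 16 \left(5 - 96\right) = - 380 \cdot 5 \cdot 16 \left(5 - 96\right) = - 380 \cdot 5 \cdot 16 \left(-91\right) = \left(-380\right) \left(-7280\right) = 2766400$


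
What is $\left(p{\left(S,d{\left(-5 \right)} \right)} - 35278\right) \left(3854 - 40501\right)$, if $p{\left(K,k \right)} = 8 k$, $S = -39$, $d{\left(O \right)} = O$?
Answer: $1294298746$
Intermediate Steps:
$\left(p{\left(S,d{\left(-5 \right)} \right)} - 35278\right) \left(3854 - 40501\right) = \left(8 \left(-5\right) - 35278\right) \left(3854 - 40501\right) = \left(-40 - 35278\right) \left(-36647\right) = \left(-35318\right) \left(-36647\right) = 1294298746$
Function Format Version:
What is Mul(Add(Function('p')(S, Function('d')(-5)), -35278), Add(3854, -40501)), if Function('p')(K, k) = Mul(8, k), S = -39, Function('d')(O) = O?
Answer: 1294298746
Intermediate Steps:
Mul(Add(Function('p')(S, Function('d')(-5)), -35278), Add(3854, -40501)) = Mul(Add(Mul(8, -5), -35278), Add(3854, -40501)) = Mul(Add(-40, -35278), -36647) = Mul(-35318, -36647) = 1294298746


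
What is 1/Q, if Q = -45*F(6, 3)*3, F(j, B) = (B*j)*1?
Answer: -1/2430 ≈ -0.00041152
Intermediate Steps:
F(j, B) = B*j
Q = -2430 (Q = -135*6*3 = -45*18*3 = -810*3 = -2430)
1/Q = 1/(-2430) = -1/2430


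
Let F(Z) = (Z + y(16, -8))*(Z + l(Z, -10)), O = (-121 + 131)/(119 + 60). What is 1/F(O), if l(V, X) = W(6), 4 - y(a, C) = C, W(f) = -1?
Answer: -32041/364702 ≈ -0.087855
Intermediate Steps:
y(a, C) = 4 - C
l(V, X) = -1
O = 10/179 ≈ 0.055866
F(Z) = (-1 + Z)*(12 + Z) (F(Z) = (Z + (4 - 1*(-8)))*(Z - 1) = (Z + (4 + 8))*(-1 + Z) = (Z + 12)*(-1 + Z) = (12 + Z)*(-1 + Z) = (-1 + Z)*(12 + Z))
1/F(O) = 1/(-12 + (10/179)² + 11*(10/179)) = 1/(-12 + 100/32041 + 110/179) = 1/(-364702/32041) = -32041/364702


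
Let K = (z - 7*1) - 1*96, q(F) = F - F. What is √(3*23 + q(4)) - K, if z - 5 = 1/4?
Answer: 391/4 + √69 ≈ 106.06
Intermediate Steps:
z = 21/4 (z = 5 + 1/4 = 5 + 1*(¼) = 5 + ¼ = 21/4 ≈ 5.2500)
q(F) = 0
K = -391/4 (K = (21/4 - 7*1) - 1*96 = (21/4 - 7) - 96 = -7/4 - 96 = -391/4 ≈ -97.750)
√(3*23 + q(4)) - K = √(3*23 + 0) - 1*(-391/4) = √(69 + 0) + 391/4 = √69 + 391/4 = 391/4 + √69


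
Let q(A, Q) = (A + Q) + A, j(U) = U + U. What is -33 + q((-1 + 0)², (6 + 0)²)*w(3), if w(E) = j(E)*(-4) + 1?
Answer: -907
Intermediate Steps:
j(U) = 2*U
q(A, Q) = Q + 2*A
w(E) = 1 - 8*E (w(E) = (2*E)*(-4) + 1 = -8*E + 1 = 1 - 8*E)
-33 + q((-1 + 0)², (6 + 0)²)*w(3) = -33 + ((6 + 0)² + 2*(-1 + 0)²)*(1 - 8*3) = -33 + (6² + 2*(-1)²)*(1 - 24) = -33 + (36 + 2*1)*(-23) = -33 + (36 + 2)*(-23) = -33 + 38*(-23) = -33 - 874 = -907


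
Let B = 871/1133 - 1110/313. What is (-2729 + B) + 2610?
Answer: -43185858/354629 ≈ -121.78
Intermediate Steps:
B = -985007/354629 (B = 871*(1/1133) - 1110*1/313 = 871/1133 - 1110/313 = -985007/354629 ≈ -2.7776)
(-2729 + B) + 2610 = (-2729 - 985007/354629) + 2610 = -968767548/354629 + 2610 = -43185858/354629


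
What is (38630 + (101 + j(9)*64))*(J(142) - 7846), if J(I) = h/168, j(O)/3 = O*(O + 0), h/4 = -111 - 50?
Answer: -2556675017/6 ≈ -4.2611e+8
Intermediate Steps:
h = -644 (h = 4*(-111 - 50) = 4*(-161) = -644)
j(O) = 3*O² (j(O) = 3*(O*(O + 0)) = 3*(O*O) = 3*O²)
J(I) = -23/6 (J(I) = -644/168 = -644*1/168 = -23/6)
(38630 + (101 + j(9)*64))*(J(142) - 7846) = (38630 + (101 + (3*9²)*64))*(-23/6 - 7846) = (38630 + (101 + (3*81)*64))*(-47099/6) = (38630 + (101 + 243*64))*(-47099/6) = (38630 + (101 + 15552))*(-47099/6) = (38630 + 15653)*(-47099/6) = 54283*(-47099/6) = -2556675017/6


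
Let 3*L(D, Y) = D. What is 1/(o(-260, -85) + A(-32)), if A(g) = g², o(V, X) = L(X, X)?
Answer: 3/2987 ≈ 0.0010044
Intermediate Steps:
L(D, Y) = D/3
o(V, X) = X/3
1/(o(-260, -85) + A(-32)) = 1/((⅓)*(-85) + (-32)²) = 1/(-85/3 + 1024) = 1/(2987/3) = 3/2987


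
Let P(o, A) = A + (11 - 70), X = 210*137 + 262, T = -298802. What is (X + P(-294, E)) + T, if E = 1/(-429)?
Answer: -115756642/429 ≈ -2.6983e+5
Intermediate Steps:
E = -1/429 ≈ -0.0023310
X = 29032 (X = 28770 + 262 = 29032)
P(o, A) = -59 + A (P(o, A) = A - 59 = -59 + A)
(X + P(-294, E)) + T = (29032 + (-59 - 1/429)) - 298802 = (29032 - 25312/429) - 298802 = 12429416/429 - 298802 = -115756642/429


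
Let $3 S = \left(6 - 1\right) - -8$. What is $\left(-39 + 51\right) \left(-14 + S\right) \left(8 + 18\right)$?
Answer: $-3016$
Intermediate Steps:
$S = \frac{13}{3}$ ($S = \frac{\left(6 - 1\right) - -8}{3} = \frac{\left(6 - 1\right) + 8}{3} = \frac{5 + 8}{3} = \frac{1}{3} \cdot 13 = \frac{13}{3} \approx 4.3333$)
$\left(-39 + 51\right) \left(-14 + S\right) \left(8 + 18\right) = \left(-39 + 51\right) \left(-14 + \frac{13}{3}\right) \left(8 + 18\right) = 12 \left(\left(- \frac{29}{3}\right) 26\right) = 12 \left(- \frac{754}{3}\right) = -3016$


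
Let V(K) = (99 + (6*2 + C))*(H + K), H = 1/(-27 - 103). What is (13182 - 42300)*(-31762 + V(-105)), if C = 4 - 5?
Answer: 16395384906/13 ≈ 1.2612e+9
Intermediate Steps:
C = -1
H = -1/130 (H = 1/(-130) = -1/130 ≈ -0.0076923)
V(K) = -11/13 + 110*K (V(K) = (99 + (6*2 - 1))*(-1/130 + K) = (99 + (12 - 1))*(-1/130 + K) = (99 + 11)*(-1/130 + K) = 110*(-1/130 + K) = -11/13 + 110*K)
(13182 - 42300)*(-31762 + V(-105)) = (13182 - 42300)*(-31762 + (-11/13 + 110*(-105))) = -29118*(-31762 + (-11/13 - 11550)) = -29118*(-31762 - 150161/13) = -29118*(-563067/13) = 16395384906/13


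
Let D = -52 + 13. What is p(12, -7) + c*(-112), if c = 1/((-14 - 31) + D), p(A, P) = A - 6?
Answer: 22/3 ≈ 7.3333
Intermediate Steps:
D = -39
p(A, P) = -6 + A
c = -1/84 (c = 1/((-14 - 31) - 39) = 1/(-45 - 39) = 1/(-84) = -1/84 ≈ -0.011905)
p(12, -7) + c*(-112) = (-6 + 12) - 1/84*(-112) = 6 + 4/3 = 22/3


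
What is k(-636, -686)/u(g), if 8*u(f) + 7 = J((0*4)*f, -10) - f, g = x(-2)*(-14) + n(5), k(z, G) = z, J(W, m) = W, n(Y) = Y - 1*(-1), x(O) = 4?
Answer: -5088/43 ≈ -118.33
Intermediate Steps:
n(Y) = 1 + Y (n(Y) = Y + 1 = 1 + Y)
g = -50 (g = 4*(-14) + (1 + 5) = -56 + 6 = -50)
u(f) = -7/8 - f/8 (u(f) = -7/8 + ((0*4)*f - f)/8 = -7/8 + (0*f - f)/8 = -7/8 + (0 - f)/8 = -7/8 + (-f)/8 = -7/8 - f/8)
k(-636, -686)/u(g) = -636/(-7/8 - ⅛*(-50)) = -636/(-7/8 + 25/4) = -636/43/8 = -636*8/43 = -5088/43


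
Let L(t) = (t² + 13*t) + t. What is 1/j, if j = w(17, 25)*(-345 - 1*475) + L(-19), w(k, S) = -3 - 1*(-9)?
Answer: -1/4825 ≈ -0.00020725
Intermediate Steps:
L(t) = t² + 14*t
w(k, S) = 6 (w(k, S) = -3 + 9 = 6)
j = -4825 (j = 6*(-345 - 1*475) - 19*(14 - 19) = 6*(-345 - 475) - 19*(-5) = 6*(-820) + 95 = -4920 + 95 = -4825)
1/j = 1/(-4825) = -1/4825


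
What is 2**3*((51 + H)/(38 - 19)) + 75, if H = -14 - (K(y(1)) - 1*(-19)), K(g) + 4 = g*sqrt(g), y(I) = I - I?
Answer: 1601/19 ≈ 84.263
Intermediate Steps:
y(I) = 0
K(g) = -4 + g**(3/2) (K(g) = -4 + g*sqrt(g) = -4 + g**(3/2))
H = -29 (H = -14 - ((-4 + 0**(3/2)) - 1*(-19)) = -14 - ((-4 + 0) + 19) = -14 - (-4 + 19) = -14 - 1*15 = -14 - 15 = -29)
2**3*((51 + H)/(38 - 19)) + 75 = 2**3*((51 - 29)/(38 - 19)) + 75 = 8*(22/19) + 75 = 176/19 + 75 = 1601/19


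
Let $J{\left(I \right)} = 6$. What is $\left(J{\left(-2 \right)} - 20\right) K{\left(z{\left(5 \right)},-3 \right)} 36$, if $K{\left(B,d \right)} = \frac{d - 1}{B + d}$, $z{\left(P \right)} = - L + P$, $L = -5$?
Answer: $288$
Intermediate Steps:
$z{\left(P \right)} = 5 + P$ ($z{\left(P \right)} = \left(-1\right) \left(-5\right) + P = 5 + P$)
$K{\left(B,d \right)} = \frac{-1 + d}{B + d}$
$\left(J{\left(-2 \right)} - 20\right) K{\left(z{\left(5 \right)},-3 \right)} 36 = \left(6 - 20\right) \frac{-1 - 3}{\left(5 + 5\right) - 3} \cdot 36 = - 14 \frac{1}{10 - 3} \left(-4\right) 36 = - 14 \cdot \frac{1}{7} \left(-4\right) 36 = \left(-14\right) \left(- \frac{4}{7}\right) 36 = 8 \cdot 36 = 288$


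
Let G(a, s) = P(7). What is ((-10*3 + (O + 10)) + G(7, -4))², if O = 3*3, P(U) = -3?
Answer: 196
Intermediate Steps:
O = 9
G(a, s) = -3
((-10*3 + (O + 10)) + G(7, -4))² = ((-10*3 + (9 + 10)) - 3)² = ((-30 + 19) - 3)² = (-11 - 3)² = (-14)² = 196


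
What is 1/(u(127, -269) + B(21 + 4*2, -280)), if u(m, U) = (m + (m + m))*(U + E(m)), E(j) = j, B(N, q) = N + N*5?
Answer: -1/53928 ≈ -1.8543e-5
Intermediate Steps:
B(N, q) = 6*N (B(N, q) = N + 5*N = 6*N)
u(m, U) = 3*m*(U + m) (u(m, U) = (m + (m + m))*(U + m) = (m + 2*m)*(U + m) = (3*m)*(U + m) = 3*m*(U + m))
1/(u(127, -269) + B(21 + 4*2, -280)) = 1/(3*127*(-269 + 127) + 6*(21 + 4*2)) = 1/(3*127*(-142) + 6*(21 + 8)) = 1/(-54102 + 6*29) = 1/(-54102 + 174) = 1/(-53928) = -1/53928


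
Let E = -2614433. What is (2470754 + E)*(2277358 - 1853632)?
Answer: -60880527954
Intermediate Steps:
(2470754 + E)*(2277358 - 1853632) = (2470754 - 2614433)*(2277358 - 1853632) = -143679*423726 = -60880527954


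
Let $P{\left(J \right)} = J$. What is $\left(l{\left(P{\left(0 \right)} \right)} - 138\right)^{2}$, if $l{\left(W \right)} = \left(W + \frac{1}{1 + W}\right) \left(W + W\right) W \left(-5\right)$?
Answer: $19044$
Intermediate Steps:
$l{\left(W \right)} = - 10 W^{2} \left(W + \frac{1}{1 + W}\right)$ ($l{\left(W \right)} = \left(W + \frac{1}{1 + W}\right) 2 W W \left(-5\right) = 2 W \left(W + \frac{1}{1 + W}\right) W \left(-5\right) = 2 W^{2} \left(W + \frac{1}{1 + W}\right) \left(-5\right) = - 10 W^{2} \left(W + \frac{1}{1 + W}\right)$)
$\left(l{\left(P{\left(0 \right)} \right)} - 138\right)^{2} = \left(\frac{10 \cdot 0^{2} \left(-1 - 0 - 0^{2}\right)}{1 + 0} - 138\right)^{2} = \left(10 \cdot 0 \cdot 1^{-1} \left(-1 + 0 - 0\right) - 138\right)^{2} = \left(10 \cdot 0 \cdot 1 \left(-1 + 0 + 0\right) - 138\right)^{2} = \left(10 \cdot 0 \cdot 1 \left(-1\right) - 138\right)^{2} = \left(0 - 138\right)^{2} = \left(-138\right)^{2} = 19044$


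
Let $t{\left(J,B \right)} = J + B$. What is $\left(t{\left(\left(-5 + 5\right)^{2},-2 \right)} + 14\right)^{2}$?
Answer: $144$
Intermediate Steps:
$t{\left(J,B \right)} = B + J$
$\left(t{\left(\left(-5 + 5\right)^{2},-2 \right)} + 14\right)^{2} = \left(\left(-2 + \left(-5 + 5\right)^{2}\right) + 14\right)^{2} = \left(\left(-2 + 0^{2}\right) + 14\right)^{2} = \left(\left(-2 + 0\right) + 14\right)^{2} = \left(-2 + 14\right)^{2} = 12^{2} = 144$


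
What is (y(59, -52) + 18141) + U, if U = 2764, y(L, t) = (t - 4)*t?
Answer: 23817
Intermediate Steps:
y(L, t) = t*(-4 + t) (y(L, t) = (-4 + t)*t = t*(-4 + t))
(y(59, -52) + 18141) + U = (-52*(-4 - 52) + 18141) + 2764 = (-52*(-56) + 18141) + 2764 = (2912 + 18141) + 2764 = 21053 + 2764 = 23817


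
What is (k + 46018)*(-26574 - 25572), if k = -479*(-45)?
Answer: -3523661658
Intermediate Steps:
k = 21555
(k + 46018)*(-26574 - 25572) = (21555 + 46018)*(-26574 - 25572) = 67573*(-52146) = -3523661658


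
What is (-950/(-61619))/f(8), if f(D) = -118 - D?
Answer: -475/3881997 ≈ -0.00012236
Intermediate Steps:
(-950/(-61619))/f(8) = (-950/(-61619))/(-118 - 1*8) = (-950*(-1/61619))/(-118 - 8) = (950/61619)/(-126) = (950/61619)*(-1/126) = -475/3881997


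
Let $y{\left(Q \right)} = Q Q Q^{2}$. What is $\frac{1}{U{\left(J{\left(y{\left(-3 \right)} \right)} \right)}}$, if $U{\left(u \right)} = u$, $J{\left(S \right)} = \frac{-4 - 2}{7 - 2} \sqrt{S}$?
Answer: $- \frac{5}{54} \approx -0.092593$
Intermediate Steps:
$y{\left(Q \right)} = Q^{4}$ ($y{\left(Q \right)} = Q^{2} Q^{2} = Q^{4}$)
$J{\left(S \right)} = - \frac{6 \sqrt{S}}{5}$ ($J{\left(S \right)} = - \frac{6}{5} \sqrt{S} = \left(-6\right) \frac{1}{5} \sqrt{S} = - \frac{6 \sqrt{S}}{5}$)
$\frac{1}{U{\left(J{\left(y{\left(-3 \right)} \right)} \right)}} = \frac{1}{\left(- \frac{6}{5}\right) \sqrt{\left(-3\right)^{4}}} = \frac{1}{\left(- \frac{6}{5}\right) \sqrt{81}} = \frac{1}{\left(- \frac{6}{5}\right) 9} = \frac{1}{- \frac{54}{5}} = - \frac{5}{54}$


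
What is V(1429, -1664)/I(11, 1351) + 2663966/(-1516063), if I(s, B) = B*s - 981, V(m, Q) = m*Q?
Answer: -455244418626/2630369305 ≈ -173.07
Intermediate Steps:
V(m, Q) = Q*m
I(s, B) = -981 + B*s
V(1429, -1664)/I(11, 1351) + 2663966/(-1516063) = (-1664*1429)/(-981 + 1351*11) + 2663966/(-1516063) = -2377856/(-981 + 14861) + 2663966*(-1/1516063) = -2377856/13880 - 2663966/1516063 = -2377856*1/13880 - 2663966/1516063 = -297232/1735 - 2663966/1516063 = -455244418626/2630369305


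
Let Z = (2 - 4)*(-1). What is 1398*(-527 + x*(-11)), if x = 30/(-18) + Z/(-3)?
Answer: -700864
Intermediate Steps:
Z = 2 (Z = -2*(-1) = 2)
x = -7/3 (x = 30/(-18) + 2/(-3) = 30*(-1/18) + 2*(-1/3) = -5/3 - 2/3 = -7/3 ≈ -2.3333)
1398*(-527 + x*(-11)) = 1398*(-527 - 7/3*(-11)) = 1398*(-527 + 77/3) = 1398*(-1504/3) = -700864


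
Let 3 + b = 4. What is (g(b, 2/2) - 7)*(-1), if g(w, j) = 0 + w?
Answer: 6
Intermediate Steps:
b = 1 (b = -3 + 4 = 1)
g(w, j) = w
(g(b, 2/2) - 7)*(-1) = (1 - 7)*(-1) = -6*(-1) = 6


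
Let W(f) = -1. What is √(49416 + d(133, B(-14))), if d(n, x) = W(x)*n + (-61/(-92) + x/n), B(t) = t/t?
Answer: √1844684043587/6118 ≈ 222.00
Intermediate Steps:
B(t) = 1
d(n, x) = 61/92 - n + x/n (d(n, x) = -n + (-61/(-92) + x/n) = -n + (-61*(-1/92) + x/n) = -n + (61/92 + x/n) = 61/92 - n + x/n)
√(49416 + d(133, B(-14))) = √(49416 + (61/92 - 1*133 + 1/133)) = √(49416 + (61/92 - 133 + 1*(1/133))) = √(49416 + (61/92 - 133 + 1/133)) = √(49416 - 1619183/12236) = √(603034993/12236) = √1844684043587/6118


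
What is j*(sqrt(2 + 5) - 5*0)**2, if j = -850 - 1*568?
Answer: -9926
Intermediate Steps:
j = -1418 (j = -850 - 568 = -1418)
j*(sqrt(2 + 5) - 5*0)**2 = -1418*(sqrt(2 + 5) - 5*0)**2 = -1418*(sqrt(7) + 0)**2 = -1418*(sqrt(7))**2 = -1418*7 = -9926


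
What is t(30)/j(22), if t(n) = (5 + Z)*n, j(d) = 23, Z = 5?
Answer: 300/23 ≈ 13.043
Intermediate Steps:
t(n) = 10*n (t(n) = (5 + 5)*n = 10*n)
t(30)/j(22) = (10*30)/23 = 300*(1/23) = 300/23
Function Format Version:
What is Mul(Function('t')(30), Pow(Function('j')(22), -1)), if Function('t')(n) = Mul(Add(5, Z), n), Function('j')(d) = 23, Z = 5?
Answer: Rational(300, 23) ≈ 13.043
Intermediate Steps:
Function('t')(n) = Mul(10, n) (Function('t')(n) = Mul(Add(5, 5), n) = Mul(10, n))
Mul(Function('t')(30), Pow(Function('j')(22), -1)) = Mul(Mul(10, 30), Pow(23, -1)) = Mul(300, Rational(1, 23)) = Rational(300, 23)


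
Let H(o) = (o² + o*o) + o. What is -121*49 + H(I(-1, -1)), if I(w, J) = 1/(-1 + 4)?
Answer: -53356/9 ≈ -5928.4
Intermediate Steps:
I(w, J) = ⅓ (I(w, J) = 1/3 = ⅓)
H(o) = o + 2*o² (H(o) = (o² + o²) + o = 2*o² + o = o + 2*o²)
-121*49 + H(I(-1, -1)) = -121*49 + (1 + 2*(⅓))/3 = -5929 + (1 + ⅔)/3 = -5929 + (⅓)*(5/3) = -5929 + 5/9 = -53356/9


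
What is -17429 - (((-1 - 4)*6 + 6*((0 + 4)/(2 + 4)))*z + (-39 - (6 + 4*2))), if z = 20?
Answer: -16856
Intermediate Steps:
-17429 - (((-1 - 4)*6 + 6*((0 + 4)/(2 + 4)))*z + (-39 - (6 + 4*2))) = -17429 - (((-1 - 4)*6 + 6*((0 + 4)/(2 + 4)))*20 + (-39 - (6 + 4*2))) = -17429 - ((-5*6 + 6*(4/6))*20 + (-39 - (6 + 8))) = -17429 - ((-30 + 6*(4*(⅙)))*20 + (-39 - 1*14)) = -17429 - ((-30 + 6*(⅔))*20 + (-39 - 14)) = -17429 - ((-30 + 4)*20 - 53) = -17429 - (-26*20 - 53) = -17429 - (-520 - 53) = -17429 - 1*(-573) = -17429 + 573 = -16856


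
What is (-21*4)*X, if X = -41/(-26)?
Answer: -1722/13 ≈ -132.46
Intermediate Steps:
X = 41/26 (X = -41*(-1/26) = 41/26 ≈ 1.5769)
(-21*4)*X = -21*4*(41/26) = -84*41/26 = -1722/13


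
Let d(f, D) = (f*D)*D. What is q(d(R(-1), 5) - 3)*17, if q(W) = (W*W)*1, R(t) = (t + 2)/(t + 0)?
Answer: 13328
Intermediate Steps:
R(t) = (2 + t)/t
d(f, D) = f*D² (d(f, D) = (D*f)*D = f*D²)
q(W) = W² (q(W) = W²*1 = W²)
q(d(R(-1), 5) - 3)*17 = (((2 - 1)/(-1))*5² - 3)²*17 = (-1*1*25 - 3)²*17 = (-1*25 - 3)²*17 = (-25 - 3)²*17 = (-28)²*17 = 784*17 = 13328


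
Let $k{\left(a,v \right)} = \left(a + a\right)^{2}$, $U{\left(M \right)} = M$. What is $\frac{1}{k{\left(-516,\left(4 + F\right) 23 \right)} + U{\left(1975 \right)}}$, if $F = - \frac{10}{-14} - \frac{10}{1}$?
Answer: $\frac{1}{1066999} \approx 9.3721 \cdot 10^{-7}$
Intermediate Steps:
$F = - \frac{65}{7}$ ($F = \left(-10\right) \left(- \frac{1}{14}\right) - 10 = \frac{5}{7} - 10 = - \frac{65}{7} \approx -9.2857$)
$k{\left(a,v \right)} = 4 a^{2}$ ($k{\left(a,v \right)} = \left(2 a\right)^{2} = 4 a^{2}$)
$\frac{1}{k{\left(-516,\left(4 + F\right) 23 \right)} + U{\left(1975 \right)}} = \frac{1}{4 \left(-516\right)^{2} + 1975} = \frac{1}{4 \cdot 266256 + 1975} = \frac{1}{1065024 + 1975} = \frac{1}{1066999}$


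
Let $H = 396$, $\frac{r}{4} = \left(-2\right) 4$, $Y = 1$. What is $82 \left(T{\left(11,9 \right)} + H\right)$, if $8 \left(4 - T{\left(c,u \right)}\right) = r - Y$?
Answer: $\frac{132553}{4} \approx 33138.0$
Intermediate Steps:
$r = -32$ ($r = 4 \left(\left(-2\right) 4\right) = 4 \left(-8\right) = -32$)
$T{\left(c,u \right)} = \frac{65}{8}$ ($T{\left(c,u \right)} = 4 - \frac{-32 - 1}{8} = 4 - - \frac{33}{8} = 4 + \frac{33}{8} = \frac{65}{8}$)
$82 \left(T{\left(11,9 \right)} + H\right) = 82 \left(\frac{65}{8} + 396\right) = 82 \cdot \frac{3233}{8} = \frac{132553}{4}$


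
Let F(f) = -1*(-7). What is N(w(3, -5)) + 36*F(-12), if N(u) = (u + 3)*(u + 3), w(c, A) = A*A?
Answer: 1036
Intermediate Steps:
w(c, A) = A**2
F(f) = 7
N(u) = (3 + u)**2 (N(u) = (3 + u)*(3 + u) = (3 + u)**2)
N(w(3, -5)) + 36*F(-12) = (3 + (-5)**2)**2 + 36*7 = (3 + 25)**2 + 252 = 28**2 + 252 = 784 + 252 = 1036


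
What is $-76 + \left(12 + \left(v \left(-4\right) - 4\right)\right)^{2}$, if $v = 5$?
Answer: $68$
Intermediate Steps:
$-76 + \left(12 + \left(v \left(-4\right) - 4\right)\right)^{2} = -76 + \left(12 + \left(5 \left(-4\right) - 4\right)\right)^{2} = -76 + \left(12 - 24\right)^{2} = -76 + \left(-12\right)^{2} = -76 + 144 = 68$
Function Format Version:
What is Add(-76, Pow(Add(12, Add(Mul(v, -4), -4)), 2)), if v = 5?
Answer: 68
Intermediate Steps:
Add(-76, Pow(Add(12, Add(Mul(v, -4), -4)), 2)) = Add(-76, Pow(Add(12, Add(Mul(5, -4), -4)), 2)) = Add(-76, Pow(Add(12, Add(-20, -4)), 2)) = Add(-76, Pow(Add(12, -24), 2)) = Add(-76, Pow(-12, 2)) = Add(-76, 144) = 68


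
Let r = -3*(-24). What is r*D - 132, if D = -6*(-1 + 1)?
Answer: -132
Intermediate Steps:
D = 0 (D = -6*0 = 0)
r = 72
r*D - 132 = 72*0 - 132 = 0 - 132 = -132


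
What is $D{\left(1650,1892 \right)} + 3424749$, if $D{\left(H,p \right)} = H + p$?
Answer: $3428291$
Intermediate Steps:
$D{\left(1650,1892 \right)} + 3424749 = \left(1650 + 1892\right) + 3424749 = 3542 + 3424749 = 3428291$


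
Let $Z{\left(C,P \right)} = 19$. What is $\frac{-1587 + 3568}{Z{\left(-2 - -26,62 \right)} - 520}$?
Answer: $- \frac{1981}{501} \approx -3.9541$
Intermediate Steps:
$\frac{-1587 + 3568}{Z{\left(-2 - -26,62 \right)} - 520} = \frac{-1587 + 3568}{19 - 520} = \frac{1981}{-501} = 1981 \left(- \frac{1}{501}\right) = - \frac{1981}{501}$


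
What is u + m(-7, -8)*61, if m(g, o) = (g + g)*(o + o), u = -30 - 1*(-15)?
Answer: 13649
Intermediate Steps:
u = -15 (u = -30 + 15 = -15)
m(g, o) = 4*g*o (m(g, o) = (2*g)*(2*o) = 4*g*o)
u + m(-7, -8)*61 = -15 + (4*(-7)*(-8))*61 = -15 + 224*61 = -15 + 13664 = 13649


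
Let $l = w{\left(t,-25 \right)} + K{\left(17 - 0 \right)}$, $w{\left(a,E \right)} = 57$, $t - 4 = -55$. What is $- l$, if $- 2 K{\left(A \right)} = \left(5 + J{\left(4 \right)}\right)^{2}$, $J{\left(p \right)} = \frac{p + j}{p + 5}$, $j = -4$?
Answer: $- \frac{89}{2} \approx -44.5$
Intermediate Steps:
$t = -51$ ($t = 4 - 55 = -51$)
$J{\left(p \right)} = \frac{-4 + p}{5 + p}$ ($J{\left(p \right)} = \frac{p - 4}{p + 5} = \frac{-4 + p}{5 + p}$)
$K{\left(A \right)} = - \frac{25}{2}$ ($K{\left(A \right)} = - \frac{\left(5 + \frac{-4 + 4}{5 + 4}\right)^{2}}{2} = - \frac{\left(5 + \frac{1}{9} \cdot 0\right)^{2}}{2} = - \frac{\left(5 + 0\right)^{2}}{2} = - \frac{5^{2}}{2} = \left(- \frac{1}{2}\right) 25 = - \frac{25}{2}$)
$l = \frac{89}{2}$ ($l = 57 - \frac{25}{2} = \frac{89}{2} \approx 44.5$)
$- l = \left(-1\right) \frac{89}{2} = - \frac{89}{2}$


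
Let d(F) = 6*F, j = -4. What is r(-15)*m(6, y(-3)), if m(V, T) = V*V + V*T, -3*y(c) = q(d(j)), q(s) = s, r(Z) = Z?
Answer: -1260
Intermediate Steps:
y(c) = 8 (y(c) = -2*(-4) = -1/3*(-24) = 8)
m(V, T) = V**2 + T*V
r(-15)*m(6, y(-3)) = -90*(8 + 6) = -90*14 = -15*84 = -1260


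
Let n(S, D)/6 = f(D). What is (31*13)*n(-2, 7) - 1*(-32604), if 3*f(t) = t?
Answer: 38246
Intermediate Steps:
f(t) = t/3
n(S, D) = 2*D (n(S, D) = 6*(D/3) = 2*D)
(31*13)*n(-2, 7) - 1*(-32604) = (31*13)*(2*7) - 1*(-32604) = 403*14 + 32604 = 5642 + 32604 = 38246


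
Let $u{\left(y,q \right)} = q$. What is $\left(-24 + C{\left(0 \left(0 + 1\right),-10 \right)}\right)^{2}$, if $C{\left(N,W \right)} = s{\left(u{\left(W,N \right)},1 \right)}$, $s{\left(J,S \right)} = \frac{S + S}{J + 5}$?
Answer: $\frac{13924}{25} \approx 556.96$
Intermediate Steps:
$s{\left(J,S \right)} = \frac{2 S}{5 + J}$
$C{\left(N,W \right)} = \frac{2}{5 + N}$ ($C{\left(N,W \right)} = 2 \cdot 1 \frac{1}{5 + N} = \frac{2}{5 + N}$)
$\left(-24 + C{\left(0 \left(0 + 1\right),-10 \right)}\right)^{2} = \left(-24 + \frac{2}{5 + 0 \left(0 + 1\right)}\right)^{2} = \left(-24 + \frac{2}{5 + 0 \cdot 1}\right)^{2} = \left(-24 + \frac{2}{5 + 0}\right)^{2} = \left(-24 + \frac{2}{5}\right)^{2} = \left(- \frac{118}{5}\right)^{2} = \frac{13924}{25}$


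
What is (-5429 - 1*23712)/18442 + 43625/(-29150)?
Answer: -16539924/5375843 ≈ -3.0767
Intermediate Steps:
(-5429 - 1*23712)/18442 + 43625/(-29150) = (-5429 - 23712)*(1/18442) + 43625*(-1/29150) = -29141*1/18442 - 1745/1166 = -29141/18442 - 1745/1166 = -16539924/5375843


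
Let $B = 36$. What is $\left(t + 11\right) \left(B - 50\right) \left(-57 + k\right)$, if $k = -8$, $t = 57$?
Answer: $61880$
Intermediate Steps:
$\left(t + 11\right) \left(B - 50\right) \left(-57 + k\right) = \left(57 + 11\right) \left(36 - 50\right) \left(-57 - 8\right) = 68 \left(-14\right) \left(-65\right) = \left(-952\right) \left(-65\right) = 61880$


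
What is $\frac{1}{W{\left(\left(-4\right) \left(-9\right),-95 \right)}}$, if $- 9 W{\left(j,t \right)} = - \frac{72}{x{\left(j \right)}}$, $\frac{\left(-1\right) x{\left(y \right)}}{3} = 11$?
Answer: $- \frac{33}{8} \approx -4.125$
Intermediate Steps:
$x{\left(y \right)} = -33$ ($x{\left(y \right)} = \left(-3\right) 11 = -33$)
$W{\left(j,t \right)} = - \frac{8}{33}$ ($W{\left(j,t \right)} = - \frac{\left(-72\right) \frac{1}{-33}}{9} = - \frac{\left(-72\right) \left(- \frac{1}{33}\right)}{9} = \left(- \frac{1}{9}\right) \frac{24}{11} = - \frac{8}{33}$)
$\frac{1}{W{\left(\left(-4\right) \left(-9\right),-95 \right)}} = \frac{1}{- \frac{8}{33}} = - \frac{33}{8}$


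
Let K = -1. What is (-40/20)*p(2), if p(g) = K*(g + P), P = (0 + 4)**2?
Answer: 36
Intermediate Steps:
P = 16 (P = 4**2 = 16)
p(g) = -16 - g (p(g) = -(g + 16) = -(16 + g) = -16 - g)
(-40/20)*p(2) = (-40/20)*(-16 - 1*2) = (-40*1/20)*(-16 - 2) = -2*(-18) = 36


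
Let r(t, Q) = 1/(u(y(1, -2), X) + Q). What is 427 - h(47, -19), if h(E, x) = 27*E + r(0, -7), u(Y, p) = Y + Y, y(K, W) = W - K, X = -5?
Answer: -10945/13 ≈ -841.92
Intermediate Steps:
u(Y, p) = 2*Y
r(t, Q) = 1/(-6 + Q) (r(t, Q) = 1/(2*(-2 - 1*1) + Q) = 1/(2*(-2 - 1) + Q) = 1/(2*(-3) + Q) = 1/(-6 + Q))
h(E, x) = -1/13 + 27*E (h(E, x) = 27*E + 1/(-6 - 7) = 27*E + 1/(-13) = 27*E - 1/13 = -1/13 + 27*E)
427 - h(47, -19) = 427 - (-1/13 + 27*47) = 427 - (-1/13 + 1269) = 427 - 1*16496/13 = 427 - 16496/13 = -10945/13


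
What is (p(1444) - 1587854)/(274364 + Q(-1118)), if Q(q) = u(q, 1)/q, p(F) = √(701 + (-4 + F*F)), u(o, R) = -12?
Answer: -443805193/76684741 + 559*√2085833/153369482 ≈ -5.7821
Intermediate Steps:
p(F) = √(697 + F²) (p(F) = √(701 + (-4 + F²)) = √(697 + F²))
Q(q) = -12/q
(p(1444) - 1587854)/(274364 + Q(-1118)) = (√(697 + 1444²) - 1587854)/(274364 - 12/(-1118)) = (√(697 + 2085136) - 1587854)/(274364 - 12*(-1/1118)) = (√2085833 - 1587854)/(274364 + 6/559) = (-1587854 + √2085833)/(153369482/559) = (-1587854 + √2085833)*(559/153369482) = -443805193/76684741 + 559*√2085833/153369482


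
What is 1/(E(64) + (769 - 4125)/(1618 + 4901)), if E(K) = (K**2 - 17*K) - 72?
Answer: 6519/19136428 ≈ 0.00034066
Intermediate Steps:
E(K) = -72 + K**2 - 17*K
1/(E(64) + (769 - 4125)/(1618 + 4901)) = 1/((-72 + 64**2 - 17*64) + (769 - 4125)/(1618 + 4901)) = 1/((-72 + 4096 - 1088) - 3356/6519) = 1/(2936 - 3356*1/6519) = 1/(2936 - 3356/6519) = 1/(19136428/6519) = 6519/19136428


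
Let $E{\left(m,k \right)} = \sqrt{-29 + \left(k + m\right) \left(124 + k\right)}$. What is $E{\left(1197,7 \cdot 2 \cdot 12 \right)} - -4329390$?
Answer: $4329390 + \sqrt{398551} \approx 4.33 \cdot 10^{6}$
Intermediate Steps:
$E{\left(m,k \right)} = \sqrt{-29 + \left(124 + k\right) \left(k + m\right)}$
$E{\left(1197,7 \cdot 2 \cdot 12 \right)} - -4329390 = \sqrt{-29 + \left(7 \cdot 2 \cdot 12\right)^{2} + 124 \cdot 7 \cdot 2 \cdot 12 + 124 \cdot 1197 + 7 \cdot 2 \cdot 12 \cdot 1197} - -4329390 = \sqrt{-29 + \left(7 \cdot 24\right)^{2} + 124 \cdot 7 \cdot 24 + 148428 + 7 \cdot 24 \cdot 1197} + 4329390 = \sqrt{-29 + 168^{2} + 124 \cdot 168 + 148428 + 168 \cdot 1197} + 4329390 = \sqrt{-29 + 28224 + 20832 + 148428 + 201096} + 4329390 = \sqrt{398551} + 4329390 = 4329390 + \sqrt{398551}$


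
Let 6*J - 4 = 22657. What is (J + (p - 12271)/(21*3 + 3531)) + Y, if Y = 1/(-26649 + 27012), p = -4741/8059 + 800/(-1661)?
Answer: 1996902517464623/529202084466 ≈ 3773.4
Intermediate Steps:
p = -14322001/13385999 (p = -4741*1/8059 + 800*(-1/1661) = -4741/8059 - 800/1661 = -14322001/13385999 ≈ -1.0699)
J = 22661/6 (J = ⅔ + (⅙)*22657 = ⅔ + 22657/6 = 22661/6 ≈ 3776.8)
Y = 1/363 ≈ 0.0027548
(J + (p - 12271)/(21*3 + 3531)) + Y = (22661/6 + (-14322001/13385999 - 12271)/(21*3 + 3531)) + 1/363 = (22661/6 - 164273915730/(13385999*(63 + 3531))) + 1/363 = (22661/6 - 164273915730/13385999/3594) + 1/363 = (22661/6 - 164273915730/13385999*1/3594) + 1/363 = (22661/6 - 27378985955/8018213401) + 1/363 = 181536459964331/48109280406 + 1/363 = 1996902517464623/529202084466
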